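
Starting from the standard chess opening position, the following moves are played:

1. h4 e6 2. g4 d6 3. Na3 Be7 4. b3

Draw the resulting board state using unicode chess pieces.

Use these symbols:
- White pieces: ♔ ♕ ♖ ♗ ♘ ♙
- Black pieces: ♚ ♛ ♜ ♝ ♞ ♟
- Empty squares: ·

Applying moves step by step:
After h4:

♜ ♞ ♝ ♛ ♚ ♝ ♞ ♜
♟ ♟ ♟ ♟ ♟ ♟ ♟ ♟
· · · · · · · ·
· · · · · · · ·
· · · · · · · ♙
· · · · · · · ·
♙ ♙ ♙ ♙ ♙ ♙ ♙ ·
♖ ♘ ♗ ♕ ♔ ♗ ♘ ♖


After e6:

♜ ♞ ♝ ♛ ♚ ♝ ♞ ♜
♟ ♟ ♟ ♟ · ♟ ♟ ♟
· · · · ♟ · · ·
· · · · · · · ·
· · · · · · · ♙
· · · · · · · ·
♙ ♙ ♙ ♙ ♙ ♙ ♙ ·
♖ ♘ ♗ ♕ ♔ ♗ ♘ ♖


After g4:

♜ ♞ ♝ ♛ ♚ ♝ ♞ ♜
♟ ♟ ♟ ♟ · ♟ ♟ ♟
· · · · ♟ · · ·
· · · · · · · ·
· · · · · · ♙ ♙
· · · · · · · ·
♙ ♙ ♙ ♙ ♙ ♙ · ·
♖ ♘ ♗ ♕ ♔ ♗ ♘ ♖


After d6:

♜ ♞ ♝ ♛ ♚ ♝ ♞ ♜
♟ ♟ ♟ · · ♟ ♟ ♟
· · · ♟ ♟ · · ·
· · · · · · · ·
· · · · · · ♙ ♙
· · · · · · · ·
♙ ♙ ♙ ♙ ♙ ♙ · ·
♖ ♘ ♗ ♕ ♔ ♗ ♘ ♖


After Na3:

♜ ♞ ♝ ♛ ♚ ♝ ♞ ♜
♟ ♟ ♟ · · ♟ ♟ ♟
· · · ♟ ♟ · · ·
· · · · · · · ·
· · · · · · ♙ ♙
♘ · · · · · · ·
♙ ♙ ♙ ♙ ♙ ♙ · ·
♖ · ♗ ♕ ♔ ♗ ♘ ♖


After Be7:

♜ ♞ ♝ ♛ ♚ · ♞ ♜
♟ ♟ ♟ · ♝ ♟ ♟ ♟
· · · ♟ ♟ · · ·
· · · · · · · ·
· · · · · · ♙ ♙
♘ · · · · · · ·
♙ ♙ ♙ ♙ ♙ ♙ · ·
♖ · ♗ ♕ ♔ ♗ ♘ ♖


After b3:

♜ ♞ ♝ ♛ ♚ · ♞ ♜
♟ ♟ ♟ · ♝ ♟ ♟ ♟
· · · ♟ ♟ · · ·
· · · · · · · ·
· · · · · · ♙ ♙
♘ ♙ · · · · · ·
♙ · ♙ ♙ ♙ ♙ · ·
♖ · ♗ ♕ ♔ ♗ ♘ ♖



  a b c d e f g h
  ─────────────────
8│♜ ♞ ♝ ♛ ♚ · ♞ ♜│8
7│♟ ♟ ♟ · ♝ ♟ ♟ ♟│7
6│· · · ♟ ♟ · · ·│6
5│· · · · · · · ·│5
4│· · · · · · ♙ ♙│4
3│♘ ♙ · · · · · ·│3
2│♙ · ♙ ♙ ♙ ♙ · ·│2
1│♖ · ♗ ♕ ♔ ♗ ♘ ♖│1
  ─────────────────
  a b c d e f g h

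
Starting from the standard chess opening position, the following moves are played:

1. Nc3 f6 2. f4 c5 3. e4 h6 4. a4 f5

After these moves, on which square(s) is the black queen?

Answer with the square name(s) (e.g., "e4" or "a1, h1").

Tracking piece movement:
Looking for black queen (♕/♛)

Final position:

  a b c d e f g h
  ─────────────────
8│♜ ♞ ♝ ♛ ♚ ♝ ♞ ♜│8
7│♟ ♟ · ♟ ♟ · ♟ ·│7
6│· · · · · · · ♟│6
5│· · ♟ · · ♟ · ·│5
4│♙ · · · ♙ ♙ · ·│4
3│· · ♘ · · · · ·│3
2│· ♙ ♙ ♙ · · ♙ ♙│2
1│♖ · ♗ ♕ ♔ ♗ ♘ ♖│1
  ─────────────────
  a b c d e f g h


d8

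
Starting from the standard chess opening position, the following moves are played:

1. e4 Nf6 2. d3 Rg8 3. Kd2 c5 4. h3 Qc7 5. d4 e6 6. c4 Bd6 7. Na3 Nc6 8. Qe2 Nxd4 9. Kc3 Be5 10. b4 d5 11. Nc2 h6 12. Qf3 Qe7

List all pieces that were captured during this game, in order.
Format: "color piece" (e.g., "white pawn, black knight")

Tracking captures:
  Nxd4: captured white pawn

white pawn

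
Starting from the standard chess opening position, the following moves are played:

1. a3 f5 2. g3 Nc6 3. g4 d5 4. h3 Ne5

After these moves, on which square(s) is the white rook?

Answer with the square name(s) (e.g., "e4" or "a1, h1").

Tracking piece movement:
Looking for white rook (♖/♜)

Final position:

  a b c d e f g h
  ─────────────────
8│♜ · ♝ ♛ ♚ ♝ ♞ ♜│8
7│♟ ♟ ♟ · ♟ · ♟ ♟│7
6│· · · · · · · ·│6
5│· · · ♟ ♞ ♟ · ·│5
4│· · · · · · ♙ ·│4
3│♙ · · · · · · ♙│3
2│· ♙ ♙ ♙ ♙ ♙ · ·│2
1│♖ ♘ ♗ ♕ ♔ ♗ ♘ ♖│1
  ─────────────────
  a b c d e f g h


a1, h1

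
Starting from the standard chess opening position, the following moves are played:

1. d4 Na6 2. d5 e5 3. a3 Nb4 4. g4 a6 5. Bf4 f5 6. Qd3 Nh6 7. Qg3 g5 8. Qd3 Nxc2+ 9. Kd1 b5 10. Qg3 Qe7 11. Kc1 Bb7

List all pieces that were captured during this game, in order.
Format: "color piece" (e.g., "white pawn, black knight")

Tracking captures:
  Nxc2+: captured white pawn

white pawn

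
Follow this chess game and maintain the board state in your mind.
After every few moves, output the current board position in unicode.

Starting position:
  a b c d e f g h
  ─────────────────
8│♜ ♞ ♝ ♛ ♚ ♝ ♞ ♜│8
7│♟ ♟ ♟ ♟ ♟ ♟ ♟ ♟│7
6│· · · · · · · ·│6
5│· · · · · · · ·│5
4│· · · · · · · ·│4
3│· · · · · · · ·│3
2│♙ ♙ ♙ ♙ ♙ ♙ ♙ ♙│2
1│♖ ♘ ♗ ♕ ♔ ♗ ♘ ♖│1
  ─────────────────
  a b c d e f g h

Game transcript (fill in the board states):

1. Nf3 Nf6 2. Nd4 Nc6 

  a b c d e f g h
  ─────────────────
8│♜ · ♝ ♛ ♚ ♝ · ♜│8
7│♟ ♟ ♟ ♟ ♟ ♟ ♟ ♟│7
6│· · ♞ · · ♞ · ·│6
5│· · · · · · · ·│5
4│· · · ♘ · · · ·│4
3│· · · · · · · ·│3
2│♙ ♙ ♙ ♙ ♙ ♙ ♙ ♙│2
1│♖ ♘ ♗ ♕ ♔ ♗ · ♖│1
  ─────────────────
  a b c d e f g h

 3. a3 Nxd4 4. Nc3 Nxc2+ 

  a b c d e f g h
  ─────────────────
8│♜ · ♝ ♛ ♚ ♝ · ♜│8
7│♟ ♟ ♟ ♟ ♟ ♟ ♟ ♟│7
6│· · · · · ♞ · ·│6
5│· · · · · · · ·│5
4│· · · · · · · ·│4
3│♙ · ♘ · · · · ·│3
2│· ♙ ♞ ♙ ♙ ♙ ♙ ♙│2
1│♖ · ♗ ♕ ♔ ♗ · ♖│1
  ─────────────────
  a b c d e f g h

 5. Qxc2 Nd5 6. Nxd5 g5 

  a b c d e f g h
  ─────────────────
8│♜ · ♝ ♛ ♚ ♝ · ♜│8
7│♟ ♟ ♟ ♟ ♟ ♟ · ♟│7
6│· · · · · · · ·│6
5│· · · ♘ · · ♟ ·│5
4│· · · · · · · ·│4
3│♙ · · · · · · ·│3
2│· ♙ ♕ ♙ ♙ ♙ ♙ ♙│2
1│♖ · ♗ · ♔ ♗ · ♖│1
  ─────────────────
  a b c d e f g h

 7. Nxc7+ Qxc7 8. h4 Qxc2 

  a b c d e f g h
  ─────────────────
8│♜ · ♝ · ♚ ♝ · ♜│8
7│♟ ♟ · ♟ ♟ ♟ · ♟│7
6│· · · · · · · ·│6
5│· · · · · · ♟ ·│5
4│· · · · · · · ♙│4
3│♙ · · · · · · ·│3
2│· ♙ ♛ ♙ ♙ ♙ ♙ ·│2
1│♖ · ♗ · ♔ ♗ · ♖│1
  ─────────────────
  a b c d e f g h

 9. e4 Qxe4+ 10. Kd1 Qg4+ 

  a b c d e f g h
  ─────────────────
8│♜ · ♝ · ♚ ♝ · ♜│8
7│♟ ♟ · ♟ ♟ ♟ · ♟│7
6│· · · · · · · ·│6
5│· · · · · · ♟ ·│5
4│· · · · · · ♛ ♙│4
3│♙ · · · · · · ·│3
2│· ♙ · ♙ · ♙ ♙ ·│2
1│♖ · ♗ ♔ · ♗ · ♖│1
  ─────────────────
  a b c d e f g h



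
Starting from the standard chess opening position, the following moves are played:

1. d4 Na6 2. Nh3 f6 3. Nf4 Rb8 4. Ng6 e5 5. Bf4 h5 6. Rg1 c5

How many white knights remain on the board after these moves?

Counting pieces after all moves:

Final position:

  a b c d e f g h
  ─────────────────
8│· ♜ ♝ ♛ ♚ ♝ ♞ ♜│8
7│♟ ♟ · ♟ · · ♟ ·│7
6│♞ · · · · ♟ ♘ ·│6
5│· · ♟ · ♟ · · ♟│5
4│· · · ♙ · ♗ · ·│4
3│· · · · · · · ·│3
2│♙ ♙ ♙ · ♙ ♙ ♙ ♙│2
1│♖ ♘ · ♕ ♔ ♗ ♖ ·│1
  ─────────────────
  a b c d e f g h


2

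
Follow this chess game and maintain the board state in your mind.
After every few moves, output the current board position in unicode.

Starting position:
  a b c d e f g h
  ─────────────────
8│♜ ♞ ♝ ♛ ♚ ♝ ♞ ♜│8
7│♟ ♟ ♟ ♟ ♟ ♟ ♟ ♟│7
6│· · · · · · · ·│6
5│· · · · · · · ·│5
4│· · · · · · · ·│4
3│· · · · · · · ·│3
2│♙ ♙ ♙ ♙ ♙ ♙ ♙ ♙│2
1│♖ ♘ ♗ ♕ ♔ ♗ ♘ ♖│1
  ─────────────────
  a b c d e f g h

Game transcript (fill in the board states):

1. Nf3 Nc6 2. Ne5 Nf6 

  a b c d e f g h
  ─────────────────
8│♜ · ♝ ♛ ♚ ♝ · ♜│8
7│♟ ♟ ♟ ♟ ♟ ♟ ♟ ♟│7
6│· · ♞ · · ♞ · ·│6
5│· · · · ♘ · · ·│5
4│· · · · · · · ·│4
3│· · · · · · · ·│3
2│♙ ♙ ♙ ♙ ♙ ♙ ♙ ♙│2
1│♖ ♘ ♗ ♕ ♔ ♗ · ♖│1
  ─────────────────
  a b c d e f g h

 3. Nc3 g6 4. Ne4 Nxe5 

  a b c d e f g h
  ─────────────────
8│♜ · ♝ ♛ ♚ ♝ · ♜│8
7│♟ ♟ ♟ ♟ ♟ ♟ · ♟│7
6│· · · · · ♞ ♟ ·│6
5│· · · · ♞ · · ·│5
4│· · · · ♘ · · ·│4
3│· · · · · · · ·│3
2│♙ ♙ ♙ ♙ ♙ ♙ ♙ ♙│2
1│♖ · ♗ ♕ ♔ ♗ · ♖│1
  ─────────────────
  a b c d e f g h

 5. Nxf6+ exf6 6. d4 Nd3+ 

  a b c d e f g h
  ─────────────────
8│♜ · ♝ ♛ ♚ ♝ · ♜│8
7│♟ ♟ ♟ ♟ · ♟ · ♟│7
6│· · · · · ♟ ♟ ·│6
5│· · · · · · · ·│5
4│· · · ♙ · · · ·│4
3│· · · ♞ · · · ·│3
2│♙ ♙ ♙ · ♙ ♙ ♙ ♙│2
1│♖ · ♗ ♕ ♔ ♗ · ♖│1
  ─────────────────
  a b c d e f g h

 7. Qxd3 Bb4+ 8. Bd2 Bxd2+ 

  a b c d e f g h
  ─────────────────
8│♜ · ♝ ♛ ♚ · · ♜│8
7│♟ ♟ ♟ ♟ · ♟ · ♟│7
6│· · · · · ♟ ♟ ·│6
5│· · · · · · · ·│5
4│· · · ♙ · · · ·│4
3│· · · ♕ · · · ·│3
2│♙ ♙ ♙ ♝ ♙ ♙ ♙ ♙│2
1│♖ · · · ♔ ♗ · ♖│1
  ─────────────────
  a b c d e f g h

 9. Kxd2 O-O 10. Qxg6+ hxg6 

  a b c d e f g h
  ─────────────────
8│♜ · ♝ ♛ · ♜ ♚ ·│8
7│♟ ♟ ♟ ♟ · ♟ · ·│7
6│· · · · · ♟ ♟ ·│6
5│· · · · · · · ·│5
4│· · · ♙ · · · ·│4
3│· · · · · · · ·│3
2│♙ ♙ ♙ ♔ ♙ ♙ ♙ ♙│2
1│♖ · · · · ♗ · ♖│1
  ─────────────────
  a b c d e f g h



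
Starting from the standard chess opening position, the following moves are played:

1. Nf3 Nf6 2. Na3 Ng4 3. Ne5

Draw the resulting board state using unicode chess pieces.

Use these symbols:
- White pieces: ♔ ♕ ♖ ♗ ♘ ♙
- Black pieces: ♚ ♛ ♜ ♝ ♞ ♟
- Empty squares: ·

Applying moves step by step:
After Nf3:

♜ ♞ ♝ ♛ ♚ ♝ ♞ ♜
♟ ♟ ♟ ♟ ♟ ♟ ♟ ♟
· · · · · · · ·
· · · · · · · ·
· · · · · · · ·
· · · · · ♘ · ·
♙ ♙ ♙ ♙ ♙ ♙ ♙ ♙
♖ ♘ ♗ ♕ ♔ ♗ · ♖


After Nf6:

♜ ♞ ♝ ♛ ♚ ♝ · ♜
♟ ♟ ♟ ♟ ♟ ♟ ♟ ♟
· · · · · ♞ · ·
· · · · · · · ·
· · · · · · · ·
· · · · · ♘ · ·
♙ ♙ ♙ ♙ ♙ ♙ ♙ ♙
♖ ♘ ♗ ♕ ♔ ♗ · ♖


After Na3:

♜ ♞ ♝ ♛ ♚ ♝ · ♜
♟ ♟ ♟ ♟ ♟ ♟ ♟ ♟
· · · · · ♞ · ·
· · · · · · · ·
· · · · · · · ·
♘ · · · · ♘ · ·
♙ ♙ ♙ ♙ ♙ ♙ ♙ ♙
♖ · ♗ ♕ ♔ ♗ · ♖


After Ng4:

♜ ♞ ♝ ♛ ♚ ♝ · ♜
♟ ♟ ♟ ♟ ♟ ♟ ♟ ♟
· · · · · · · ·
· · · · · · · ·
· · · · · · ♞ ·
♘ · · · · ♘ · ·
♙ ♙ ♙ ♙ ♙ ♙ ♙ ♙
♖ · ♗ ♕ ♔ ♗ · ♖


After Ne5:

♜ ♞ ♝ ♛ ♚ ♝ · ♜
♟ ♟ ♟ ♟ ♟ ♟ ♟ ♟
· · · · · · · ·
· · · · ♘ · · ·
· · · · · · ♞ ·
♘ · · · · · · ·
♙ ♙ ♙ ♙ ♙ ♙ ♙ ♙
♖ · ♗ ♕ ♔ ♗ · ♖



  a b c d e f g h
  ─────────────────
8│♜ ♞ ♝ ♛ ♚ ♝ · ♜│8
7│♟ ♟ ♟ ♟ ♟ ♟ ♟ ♟│7
6│· · · · · · · ·│6
5│· · · · ♘ · · ·│5
4│· · · · · · ♞ ·│4
3│♘ · · · · · · ·│3
2│♙ ♙ ♙ ♙ ♙ ♙ ♙ ♙│2
1│♖ · ♗ ♕ ♔ ♗ · ♖│1
  ─────────────────
  a b c d e f g h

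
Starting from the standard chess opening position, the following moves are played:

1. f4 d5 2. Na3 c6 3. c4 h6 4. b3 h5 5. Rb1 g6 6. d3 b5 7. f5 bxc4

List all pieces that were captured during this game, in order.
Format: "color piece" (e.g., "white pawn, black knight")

Tracking captures:
  bxc4: captured white pawn

white pawn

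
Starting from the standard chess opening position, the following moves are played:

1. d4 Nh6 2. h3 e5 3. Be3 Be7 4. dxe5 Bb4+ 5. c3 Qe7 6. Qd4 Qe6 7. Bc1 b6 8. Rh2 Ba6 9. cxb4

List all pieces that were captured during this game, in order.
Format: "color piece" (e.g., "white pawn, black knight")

Tracking captures:
  dxe5: captured black pawn
  cxb4: captured black bishop

black pawn, black bishop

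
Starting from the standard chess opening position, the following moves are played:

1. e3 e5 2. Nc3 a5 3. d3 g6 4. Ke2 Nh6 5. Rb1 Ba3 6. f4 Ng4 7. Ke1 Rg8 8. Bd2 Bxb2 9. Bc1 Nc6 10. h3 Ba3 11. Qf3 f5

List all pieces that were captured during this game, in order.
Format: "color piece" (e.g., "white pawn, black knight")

Tracking captures:
  Bxb2: captured white pawn

white pawn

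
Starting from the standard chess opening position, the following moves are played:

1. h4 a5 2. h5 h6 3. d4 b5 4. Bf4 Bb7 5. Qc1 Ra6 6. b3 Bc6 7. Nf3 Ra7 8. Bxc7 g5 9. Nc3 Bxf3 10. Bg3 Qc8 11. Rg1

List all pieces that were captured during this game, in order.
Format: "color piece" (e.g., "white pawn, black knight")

Tracking captures:
  Bxc7: captured black pawn
  Bxf3: captured white knight

black pawn, white knight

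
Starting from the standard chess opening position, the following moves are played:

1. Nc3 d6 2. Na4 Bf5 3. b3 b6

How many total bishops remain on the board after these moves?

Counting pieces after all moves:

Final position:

  a b c d e f g h
  ─────────────────
8│♜ ♞ · ♛ ♚ ♝ ♞ ♜│8
7│♟ · ♟ · ♟ ♟ ♟ ♟│7
6│· ♟ · ♟ · · · ·│6
5│· · · · · ♝ · ·│5
4│♘ · · · · · · ·│4
3│· ♙ · · · · · ·│3
2│♙ · ♙ ♙ ♙ ♙ ♙ ♙│2
1│♖ · ♗ ♕ ♔ ♗ ♘ ♖│1
  ─────────────────
  a b c d e f g h


4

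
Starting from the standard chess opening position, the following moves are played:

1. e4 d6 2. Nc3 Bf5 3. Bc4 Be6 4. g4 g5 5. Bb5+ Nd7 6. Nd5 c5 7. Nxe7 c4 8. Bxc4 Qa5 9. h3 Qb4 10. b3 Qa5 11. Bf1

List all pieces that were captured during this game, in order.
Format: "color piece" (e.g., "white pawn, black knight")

Tracking captures:
  Nxe7: captured black pawn
  Bxc4: captured black pawn

black pawn, black pawn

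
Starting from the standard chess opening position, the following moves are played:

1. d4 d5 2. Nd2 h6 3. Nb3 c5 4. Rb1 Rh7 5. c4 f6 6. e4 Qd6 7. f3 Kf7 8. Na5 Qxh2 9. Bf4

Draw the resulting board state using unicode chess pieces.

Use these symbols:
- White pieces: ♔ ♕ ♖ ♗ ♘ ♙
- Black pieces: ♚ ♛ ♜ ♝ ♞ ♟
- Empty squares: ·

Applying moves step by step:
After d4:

♜ ♞ ♝ ♛ ♚ ♝ ♞ ♜
♟ ♟ ♟ ♟ ♟ ♟ ♟ ♟
· · · · · · · ·
· · · · · · · ·
· · · ♙ · · · ·
· · · · · · · ·
♙ ♙ ♙ · ♙ ♙ ♙ ♙
♖ ♘ ♗ ♕ ♔ ♗ ♘ ♖


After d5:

♜ ♞ ♝ ♛ ♚ ♝ ♞ ♜
♟ ♟ ♟ · ♟ ♟ ♟ ♟
· · · · · · · ·
· · · ♟ · · · ·
· · · ♙ · · · ·
· · · · · · · ·
♙ ♙ ♙ · ♙ ♙ ♙ ♙
♖ ♘ ♗ ♕ ♔ ♗ ♘ ♖


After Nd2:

♜ ♞ ♝ ♛ ♚ ♝ ♞ ♜
♟ ♟ ♟ · ♟ ♟ ♟ ♟
· · · · · · · ·
· · · ♟ · · · ·
· · · ♙ · · · ·
· · · · · · · ·
♙ ♙ ♙ ♘ ♙ ♙ ♙ ♙
♖ · ♗ ♕ ♔ ♗ ♘ ♖


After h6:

♜ ♞ ♝ ♛ ♚ ♝ ♞ ♜
♟ ♟ ♟ · ♟ ♟ ♟ ·
· · · · · · · ♟
· · · ♟ · · · ·
· · · ♙ · · · ·
· · · · · · · ·
♙ ♙ ♙ ♘ ♙ ♙ ♙ ♙
♖ · ♗ ♕ ♔ ♗ ♘ ♖


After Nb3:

♜ ♞ ♝ ♛ ♚ ♝ ♞ ♜
♟ ♟ ♟ · ♟ ♟ ♟ ·
· · · · · · · ♟
· · · ♟ · · · ·
· · · ♙ · · · ·
· ♘ · · · · · ·
♙ ♙ ♙ · ♙ ♙ ♙ ♙
♖ · ♗ ♕ ♔ ♗ ♘ ♖


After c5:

♜ ♞ ♝ ♛ ♚ ♝ ♞ ♜
♟ ♟ · · ♟ ♟ ♟ ·
· · · · · · · ♟
· · ♟ ♟ · · · ·
· · · ♙ · · · ·
· ♘ · · · · · ·
♙ ♙ ♙ · ♙ ♙ ♙ ♙
♖ · ♗ ♕ ♔ ♗ ♘ ♖


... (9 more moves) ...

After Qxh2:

♜ ♞ ♝ · · ♝ ♞ ·
♟ ♟ · · ♟ ♚ ♟ ♜
· · · · · ♟ · ♟
♘ · ♟ ♟ · · · ·
· · ♙ ♙ ♙ · · ·
· · · · · ♙ · ·
♙ ♙ · · · · ♙ ♛
· ♖ ♗ ♕ ♔ ♗ ♘ ♖


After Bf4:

♜ ♞ ♝ · · ♝ ♞ ·
♟ ♟ · · ♟ ♚ ♟ ♜
· · · · · ♟ · ♟
♘ · ♟ ♟ · · · ·
· · ♙ ♙ ♙ ♗ · ·
· · · · · ♙ · ·
♙ ♙ · · · · ♙ ♛
· ♖ · ♕ ♔ ♗ ♘ ♖



  a b c d e f g h
  ─────────────────
8│♜ ♞ ♝ · · ♝ ♞ ·│8
7│♟ ♟ · · ♟ ♚ ♟ ♜│7
6│· · · · · ♟ · ♟│6
5│♘ · ♟ ♟ · · · ·│5
4│· · ♙ ♙ ♙ ♗ · ·│4
3│· · · · · ♙ · ·│3
2│♙ ♙ · · · · ♙ ♛│2
1│· ♖ · ♕ ♔ ♗ ♘ ♖│1
  ─────────────────
  a b c d e f g h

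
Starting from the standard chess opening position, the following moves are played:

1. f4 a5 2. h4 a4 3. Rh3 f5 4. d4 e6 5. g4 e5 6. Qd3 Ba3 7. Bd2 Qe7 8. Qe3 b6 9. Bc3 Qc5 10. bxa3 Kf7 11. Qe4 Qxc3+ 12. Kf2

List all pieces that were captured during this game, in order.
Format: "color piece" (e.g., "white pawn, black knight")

Tracking captures:
  bxa3: captured black bishop
  Qxc3+: captured white bishop

black bishop, white bishop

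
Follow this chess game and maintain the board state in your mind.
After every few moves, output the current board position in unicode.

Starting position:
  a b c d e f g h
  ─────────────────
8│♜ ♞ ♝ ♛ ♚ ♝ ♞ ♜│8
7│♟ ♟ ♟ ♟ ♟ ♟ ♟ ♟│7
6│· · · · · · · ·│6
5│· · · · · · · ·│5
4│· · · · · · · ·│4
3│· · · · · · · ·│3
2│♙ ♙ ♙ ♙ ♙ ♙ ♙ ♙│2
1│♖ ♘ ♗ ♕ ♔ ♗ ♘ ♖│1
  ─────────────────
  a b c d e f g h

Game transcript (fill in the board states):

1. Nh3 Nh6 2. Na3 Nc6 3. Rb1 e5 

  a b c d e f g h
  ─────────────────
8│♜ · ♝ ♛ ♚ ♝ · ♜│8
7│♟ ♟ ♟ ♟ · ♟ ♟ ♟│7
6│· · ♞ · · · · ♞│6
5│· · · · ♟ · · ·│5
4│· · · · · · · ·│4
3│♘ · · · · · · ♘│3
2│♙ ♙ ♙ ♙ ♙ ♙ ♙ ♙│2
1│· ♖ ♗ ♕ ♔ ♗ · ♖│1
  ─────────────────
  a b c d e f g h

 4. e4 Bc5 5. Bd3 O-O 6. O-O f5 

  a b c d e f g h
  ─────────────────
8│♜ · ♝ ♛ · ♜ ♚ ·│8
7│♟ ♟ ♟ ♟ · · ♟ ♟│7
6│· · ♞ · · · · ♞│6
5│· · ♝ · ♟ ♟ · ·│5
4│· · · · ♙ · · ·│4
3│♘ · · ♗ · · · ♘│3
2│♙ ♙ ♙ ♙ · ♙ ♙ ♙│2
1│· ♖ ♗ ♕ · ♖ ♔ ·│1
  ─────────────────
  a b c d e f g h

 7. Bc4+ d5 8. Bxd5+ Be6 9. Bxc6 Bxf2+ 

  a b c d e f g h
  ─────────────────
8│♜ · · ♛ · ♜ ♚ ·│8
7│♟ ♟ ♟ · · · ♟ ♟│7
6│· · ♗ · ♝ · · ♞│6
5│· · · · ♟ ♟ · ·│5
4│· · · · ♙ · · ·│4
3│♘ · · · · · · ♘│3
2│♙ ♙ ♙ ♙ · ♝ ♙ ♙│2
1│· ♖ ♗ ♕ · ♖ ♔ ·│1
  ─────────────────
  a b c d e f g h

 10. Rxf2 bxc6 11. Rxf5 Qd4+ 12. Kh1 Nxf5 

  a b c d e f g h
  ─────────────────
8│♜ · · · · ♜ ♚ ·│8
7│♟ · ♟ · · · ♟ ♟│7
6│· · ♟ · ♝ · · ·│6
5│· · · · ♟ ♞ · ·│5
4│· · · ♛ ♙ · · ·│4
3│♘ · · · · · · ♘│3
2│♙ ♙ ♙ ♙ · · ♙ ♙│2
1│· ♖ ♗ ♕ · · · ♔│1
  ─────────────────
  a b c d e f g h

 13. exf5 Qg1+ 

  a b c d e f g h
  ─────────────────
8│♜ · · · · ♜ ♚ ·│8
7│♟ · ♟ · · · ♟ ♟│7
6│· · ♟ · ♝ · · ·│6
5│· · · · ♟ ♙ · ·│5
4│· · · · · · · ·│4
3│♘ · · · · · · ♘│3
2│♙ ♙ ♙ ♙ · · ♙ ♙│2
1│· ♖ ♗ ♕ · · ♛ ♔│1
  ─────────────────
  a b c d e f g h


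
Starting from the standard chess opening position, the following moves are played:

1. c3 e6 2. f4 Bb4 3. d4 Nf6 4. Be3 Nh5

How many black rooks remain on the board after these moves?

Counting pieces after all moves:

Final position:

  a b c d e f g h
  ─────────────────
8│♜ ♞ ♝ ♛ ♚ · · ♜│8
7│♟ ♟ ♟ ♟ · ♟ ♟ ♟│7
6│· · · · ♟ · · ·│6
5│· · · · · · · ♞│5
4│· ♝ · ♙ · ♙ · ·│4
3│· · ♙ · ♗ · · ·│3
2│♙ ♙ · · ♙ · ♙ ♙│2
1│♖ ♘ · ♕ ♔ ♗ ♘ ♖│1
  ─────────────────
  a b c d e f g h


2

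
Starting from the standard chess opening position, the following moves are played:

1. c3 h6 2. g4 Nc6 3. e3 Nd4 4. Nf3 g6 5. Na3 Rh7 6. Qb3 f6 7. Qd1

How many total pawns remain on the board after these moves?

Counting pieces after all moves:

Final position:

  a b c d e f g h
  ─────────────────
8│♜ · ♝ ♛ ♚ ♝ ♞ ·│8
7│♟ ♟ ♟ ♟ ♟ · · ♜│7
6│· · · · · ♟ ♟ ♟│6
5│· · · · · · · ·│5
4│· · · ♞ · · ♙ ·│4
3│♘ · ♙ · ♙ ♘ · ·│3
2│♙ ♙ · ♙ · ♙ · ♙│2
1│♖ · ♗ ♕ ♔ ♗ · ♖│1
  ─────────────────
  a b c d e f g h


16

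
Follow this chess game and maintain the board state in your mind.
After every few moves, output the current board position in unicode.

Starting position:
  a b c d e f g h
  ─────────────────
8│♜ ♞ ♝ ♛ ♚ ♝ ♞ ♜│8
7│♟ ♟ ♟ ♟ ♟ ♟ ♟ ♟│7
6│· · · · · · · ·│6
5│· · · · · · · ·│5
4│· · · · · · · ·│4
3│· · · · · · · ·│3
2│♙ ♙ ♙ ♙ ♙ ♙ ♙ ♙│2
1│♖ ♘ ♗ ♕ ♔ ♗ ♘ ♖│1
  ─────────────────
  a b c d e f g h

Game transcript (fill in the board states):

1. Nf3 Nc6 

  a b c d e f g h
  ─────────────────
8│♜ · ♝ ♛ ♚ ♝ ♞ ♜│8
7│♟ ♟ ♟ ♟ ♟ ♟ ♟ ♟│7
6│· · ♞ · · · · ·│6
5│· · · · · · · ·│5
4│· · · · · · · ·│4
3│· · · · · ♘ · ·│3
2│♙ ♙ ♙ ♙ ♙ ♙ ♙ ♙│2
1│♖ ♘ ♗ ♕ ♔ ♗ · ♖│1
  ─────────────────
  a b c d e f g h

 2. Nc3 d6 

  a b c d e f g h
  ─────────────────
8│♜ · ♝ ♛ ♚ ♝ ♞ ♜│8
7│♟ ♟ ♟ · ♟ ♟ ♟ ♟│7
6│· · ♞ ♟ · · · ·│6
5│· · · · · · · ·│5
4│· · · · · · · ·│4
3│· · ♘ · · ♘ · ·│3
2│♙ ♙ ♙ ♙ ♙ ♙ ♙ ♙│2
1│♖ · ♗ ♕ ♔ ♗ · ♖│1
  ─────────────────
  a b c d e f g h

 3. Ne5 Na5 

  a b c d e f g h
  ─────────────────
8│♜ · ♝ ♛ ♚ ♝ ♞ ♜│8
7│♟ ♟ ♟ · ♟ ♟ ♟ ♟│7
6│· · · ♟ · · · ·│6
5│♞ · · · ♘ · · ·│5
4│· · · · · · · ·│4
3│· · ♘ · · · · ·│3
2│♙ ♙ ♙ ♙ ♙ ♙ ♙ ♙│2
1│♖ · ♗ ♕ ♔ ♗ · ♖│1
  ─────────────────
  a b c d e f g h

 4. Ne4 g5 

  a b c d e f g h
  ─────────────────
8│♜ · ♝ ♛ ♚ ♝ ♞ ♜│8
7│♟ ♟ ♟ · ♟ ♟ · ♟│7
6│· · · ♟ · · · ·│6
5│♞ · · · ♘ · ♟ ·│5
4│· · · · ♘ · · ·│4
3│· · · · · · · ·│3
2│♙ ♙ ♙ ♙ ♙ ♙ ♙ ♙│2
1│♖ · ♗ ♕ ♔ ♗ · ♖│1
  ─────────────────
  a b c d e f g h

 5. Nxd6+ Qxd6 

  a b c d e f g h
  ─────────────────
8│♜ · ♝ · ♚ ♝ ♞ ♜│8
7│♟ ♟ ♟ · ♟ ♟ · ♟│7
6│· · · ♛ · · · ·│6
5│♞ · · · ♘ · ♟ ·│5
4│· · · · · · · ·│4
3│· · · · · · · ·│3
2│♙ ♙ ♙ ♙ ♙ ♙ ♙ ♙│2
1│♖ · ♗ ♕ ♔ ♗ · ♖│1
  ─────────────────
  a b c d e f g h



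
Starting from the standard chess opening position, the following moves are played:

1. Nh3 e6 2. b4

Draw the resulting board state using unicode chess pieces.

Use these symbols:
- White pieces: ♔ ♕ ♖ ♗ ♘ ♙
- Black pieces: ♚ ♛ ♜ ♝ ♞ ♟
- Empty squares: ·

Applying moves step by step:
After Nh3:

♜ ♞ ♝ ♛ ♚ ♝ ♞ ♜
♟ ♟ ♟ ♟ ♟ ♟ ♟ ♟
· · · · · · · ·
· · · · · · · ·
· · · · · · · ·
· · · · · · · ♘
♙ ♙ ♙ ♙ ♙ ♙ ♙ ♙
♖ ♘ ♗ ♕ ♔ ♗ · ♖


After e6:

♜ ♞ ♝ ♛ ♚ ♝ ♞ ♜
♟ ♟ ♟ ♟ · ♟ ♟ ♟
· · · · ♟ · · ·
· · · · · · · ·
· · · · · · · ·
· · · · · · · ♘
♙ ♙ ♙ ♙ ♙ ♙ ♙ ♙
♖ ♘ ♗ ♕ ♔ ♗ · ♖


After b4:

♜ ♞ ♝ ♛ ♚ ♝ ♞ ♜
♟ ♟ ♟ ♟ · ♟ ♟ ♟
· · · · ♟ · · ·
· · · · · · · ·
· ♙ · · · · · ·
· · · · · · · ♘
♙ · ♙ ♙ ♙ ♙ ♙ ♙
♖ ♘ ♗ ♕ ♔ ♗ · ♖



  a b c d e f g h
  ─────────────────
8│♜ ♞ ♝ ♛ ♚ ♝ ♞ ♜│8
7│♟ ♟ ♟ ♟ · ♟ ♟ ♟│7
6│· · · · ♟ · · ·│6
5│· · · · · · · ·│5
4│· ♙ · · · · · ·│4
3│· · · · · · · ♘│3
2│♙ · ♙ ♙ ♙ ♙ ♙ ♙│2
1│♖ ♘ ♗ ♕ ♔ ♗ · ♖│1
  ─────────────────
  a b c d e f g h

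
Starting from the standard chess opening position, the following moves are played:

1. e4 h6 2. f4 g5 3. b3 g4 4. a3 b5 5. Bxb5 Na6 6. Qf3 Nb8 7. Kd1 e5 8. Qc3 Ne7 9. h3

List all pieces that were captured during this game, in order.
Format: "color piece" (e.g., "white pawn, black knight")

Tracking captures:
  Bxb5: captured black pawn

black pawn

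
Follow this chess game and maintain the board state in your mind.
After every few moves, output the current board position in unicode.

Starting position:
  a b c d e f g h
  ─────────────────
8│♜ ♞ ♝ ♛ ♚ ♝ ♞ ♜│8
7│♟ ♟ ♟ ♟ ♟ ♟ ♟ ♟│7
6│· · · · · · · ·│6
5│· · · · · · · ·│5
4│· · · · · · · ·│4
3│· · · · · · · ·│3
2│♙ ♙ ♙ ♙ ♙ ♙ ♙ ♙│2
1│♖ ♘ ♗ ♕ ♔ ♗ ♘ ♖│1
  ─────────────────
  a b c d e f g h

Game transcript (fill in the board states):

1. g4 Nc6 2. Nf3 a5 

  a b c d e f g h
  ─────────────────
8│♜ · ♝ ♛ ♚ ♝ ♞ ♜│8
7│· ♟ ♟ ♟ ♟ ♟ ♟ ♟│7
6│· · ♞ · · · · ·│6
5│♟ · · · · · · ·│5
4│· · · · · · ♙ ·│4
3│· · · · · ♘ · ·│3
2│♙ ♙ ♙ ♙ ♙ ♙ · ♙│2
1│♖ ♘ ♗ ♕ ♔ ♗ · ♖│1
  ─────────────────
  a b c d e f g h

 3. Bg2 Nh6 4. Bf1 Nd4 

  a b c d e f g h
  ─────────────────
8│♜ · ♝ ♛ ♚ ♝ · ♜│8
7│· ♟ ♟ ♟ ♟ ♟ ♟ ♟│7
6│· · · · · · · ♞│6
5│♟ · · · · · · ·│5
4│· · · ♞ · · ♙ ·│4
3│· · · · · ♘ · ·│3
2│♙ ♙ ♙ ♙ ♙ ♙ · ♙│2
1│♖ ♘ ♗ ♕ ♔ ♗ · ♖│1
  ─────────────────
  a b c d e f g h

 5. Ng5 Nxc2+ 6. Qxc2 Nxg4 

  a b c d e f g h
  ─────────────────
8│♜ · ♝ ♛ ♚ ♝ · ♜│8
7│· ♟ ♟ ♟ ♟ ♟ ♟ ♟│7
6│· · · · · · · ·│6
5│♟ · · · · · ♘ ·│5
4│· · · · · · ♞ ·│4
3│· · · · · · · ·│3
2│♙ ♙ ♕ ♙ ♙ ♙ · ♙│2
1│♖ ♘ ♗ · ♔ ♗ · ♖│1
  ─────────────────
  a b c d e f g h

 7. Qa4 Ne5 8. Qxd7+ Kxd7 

  a b c d e f g h
  ─────────────────
8│♜ · ♝ ♛ · ♝ · ♜│8
7│· ♟ ♟ ♚ ♟ ♟ ♟ ♟│7
6│· · · · · · · ·│6
5│♟ · · · ♞ · ♘ ·│5
4│· · · · · · · ·│4
3│· · · · · · · ·│3
2│♙ ♙ · ♙ ♙ ♙ · ♙│2
1│♖ ♘ ♗ · ♔ ♗ · ♖│1
  ─────────────────
  a b c d e f g h



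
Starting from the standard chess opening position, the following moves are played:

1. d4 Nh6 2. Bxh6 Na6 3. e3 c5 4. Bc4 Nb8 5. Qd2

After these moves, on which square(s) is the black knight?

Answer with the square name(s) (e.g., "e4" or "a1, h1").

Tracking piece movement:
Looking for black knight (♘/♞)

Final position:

  a b c d e f g h
  ─────────────────
8│♜ ♞ ♝ ♛ ♚ ♝ · ♜│8
7│♟ ♟ · ♟ ♟ ♟ ♟ ♟│7
6│· · · · · · · ♗│6
5│· · ♟ · · · · ·│5
4│· · ♗ ♙ · · · ·│4
3│· · · · ♙ · · ·│3
2│♙ ♙ ♙ ♕ · ♙ ♙ ♙│2
1│♖ ♘ · · ♔ · ♘ ♖│1
  ─────────────────
  a b c d e f g h


b8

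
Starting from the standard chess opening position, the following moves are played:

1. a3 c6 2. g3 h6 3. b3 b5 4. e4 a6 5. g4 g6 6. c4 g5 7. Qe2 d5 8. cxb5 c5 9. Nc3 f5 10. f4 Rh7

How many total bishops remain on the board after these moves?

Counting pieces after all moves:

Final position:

  a b c d e f g h
  ─────────────────
8│♜ ♞ ♝ ♛ ♚ ♝ ♞ ·│8
7│· · · · ♟ · · ♜│7
6│♟ · · · · · · ♟│6
5│· ♙ ♟ ♟ · ♟ ♟ ·│5
4│· · · · ♙ ♙ ♙ ·│4
3│♙ ♙ ♘ · · · · ·│3
2│· · · ♙ ♕ · · ♙│2
1│♖ · ♗ · ♔ ♗ ♘ ♖│1
  ─────────────────
  a b c d e f g h


4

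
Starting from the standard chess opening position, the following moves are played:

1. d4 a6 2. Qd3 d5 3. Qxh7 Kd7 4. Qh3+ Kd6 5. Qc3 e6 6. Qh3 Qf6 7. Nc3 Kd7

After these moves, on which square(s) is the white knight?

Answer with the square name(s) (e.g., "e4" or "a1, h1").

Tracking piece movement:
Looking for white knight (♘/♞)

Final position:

  a b c d e f g h
  ─────────────────
8│♜ ♞ ♝ · · ♝ ♞ ♜│8
7│· ♟ ♟ ♚ · ♟ ♟ ·│7
6│♟ · · · ♟ ♛ · ·│6
5│· · · ♟ · · · ·│5
4│· · · ♙ · · · ·│4
3│· · ♘ · · · · ♕│3
2│♙ ♙ ♙ · ♙ ♙ ♙ ♙│2
1│♖ · ♗ · ♔ ♗ ♘ ♖│1
  ─────────────────
  a b c d e f g h


c3, g1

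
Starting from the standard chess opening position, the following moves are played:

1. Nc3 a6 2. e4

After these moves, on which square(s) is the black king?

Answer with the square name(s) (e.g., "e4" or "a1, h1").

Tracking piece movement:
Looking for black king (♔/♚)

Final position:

  a b c d e f g h
  ─────────────────
8│♜ ♞ ♝ ♛ ♚ ♝ ♞ ♜│8
7│· ♟ ♟ ♟ ♟ ♟ ♟ ♟│7
6│♟ · · · · · · ·│6
5│· · · · · · · ·│5
4│· · · · ♙ · · ·│4
3│· · ♘ · · · · ·│3
2│♙ ♙ ♙ ♙ · ♙ ♙ ♙│2
1│♖ · ♗ ♕ ♔ ♗ ♘ ♖│1
  ─────────────────
  a b c d e f g h


e8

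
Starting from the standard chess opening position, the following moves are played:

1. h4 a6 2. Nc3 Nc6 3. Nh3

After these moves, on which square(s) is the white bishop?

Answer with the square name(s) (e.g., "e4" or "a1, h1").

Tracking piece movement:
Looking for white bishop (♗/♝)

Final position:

  a b c d e f g h
  ─────────────────
8│♜ · ♝ ♛ ♚ ♝ ♞ ♜│8
7│· ♟ ♟ ♟ ♟ ♟ ♟ ♟│7
6│♟ · ♞ · · · · ·│6
5│· · · · · · · ·│5
4│· · · · · · · ♙│4
3│· · ♘ · · · · ♘│3
2│♙ ♙ ♙ ♙ ♙ ♙ ♙ ·│2
1│♖ · ♗ ♕ ♔ ♗ · ♖│1
  ─────────────────
  a b c d e f g h


c1, f1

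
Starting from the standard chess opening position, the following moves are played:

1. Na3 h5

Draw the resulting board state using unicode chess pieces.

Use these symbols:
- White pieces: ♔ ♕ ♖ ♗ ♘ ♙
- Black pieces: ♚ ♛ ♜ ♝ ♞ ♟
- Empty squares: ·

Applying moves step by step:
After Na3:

♜ ♞ ♝ ♛ ♚ ♝ ♞ ♜
♟ ♟ ♟ ♟ ♟ ♟ ♟ ♟
· · · · · · · ·
· · · · · · · ·
· · · · · · · ·
♘ · · · · · · ·
♙ ♙ ♙ ♙ ♙ ♙ ♙ ♙
♖ · ♗ ♕ ♔ ♗ ♘ ♖


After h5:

♜ ♞ ♝ ♛ ♚ ♝ ♞ ♜
♟ ♟ ♟ ♟ ♟ ♟ ♟ ·
· · · · · · · ·
· · · · · · · ♟
· · · · · · · ·
♘ · · · · · · ·
♙ ♙ ♙ ♙ ♙ ♙ ♙ ♙
♖ · ♗ ♕ ♔ ♗ ♘ ♖



  a b c d e f g h
  ─────────────────
8│♜ ♞ ♝ ♛ ♚ ♝ ♞ ♜│8
7│♟ ♟ ♟ ♟ ♟ ♟ ♟ ·│7
6│· · · · · · · ·│6
5│· · · · · · · ♟│5
4│· · · · · · · ·│4
3│♘ · · · · · · ·│3
2│♙ ♙ ♙ ♙ ♙ ♙ ♙ ♙│2
1│♖ · ♗ ♕ ♔ ♗ ♘ ♖│1
  ─────────────────
  a b c d e f g h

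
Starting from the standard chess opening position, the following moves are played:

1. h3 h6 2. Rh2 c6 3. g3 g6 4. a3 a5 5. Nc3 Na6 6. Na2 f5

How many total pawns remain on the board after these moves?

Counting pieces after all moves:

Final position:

  a b c d e f g h
  ─────────────────
8│♜ · ♝ ♛ ♚ ♝ ♞ ♜│8
7│· ♟ · ♟ ♟ · · ·│7
6│♞ · ♟ · · · ♟ ♟│6
5│♟ · · · · ♟ · ·│5
4│· · · · · · · ·│4
3│♙ · · · · · ♙ ♙│3
2│♘ ♙ ♙ ♙ ♙ ♙ · ♖│2
1│♖ · ♗ ♕ ♔ ♗ ♘ ·│1
  ─────────────────
  a b c d e f g h


16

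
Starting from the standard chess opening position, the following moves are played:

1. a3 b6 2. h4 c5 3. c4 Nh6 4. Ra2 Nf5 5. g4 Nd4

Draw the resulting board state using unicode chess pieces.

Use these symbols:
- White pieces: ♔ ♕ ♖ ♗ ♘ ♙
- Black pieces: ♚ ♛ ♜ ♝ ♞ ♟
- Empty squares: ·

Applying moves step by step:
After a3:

♜ ♞ ♝ ♛ ♚ ♝ ♞ ♜
♟ ♟ ♟ ♟ ♟ ♟ ♟ ♟
· · · · · · · ·
· · · · · · · ·
· · · · · · · ·
♙ · · · · · · ·
· ♙ ♙ ♙ ♙ ♙ ♙ ♙
♖ ♘ ♗ ♕ ♔ ♗ ♘ ♖


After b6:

♜ ♞ ♝ ♛ ♚ ♝ ♞ ♜
♟ · ♟ ♟ ♟ ♟ ♟ ♟
· ♟ · · · · · ·
· · · · · · · ·
· · · · · · · ·
♙ · · · · · · ·
· ♙ ♙ ♙ ♙ ♙ ♙ ♙
♖ ♘ ♗ ♕ ♔ ♗ ♘ ♖


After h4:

♜ ♞ ♝ ♛ ♚ ♝ ♞ ♜
♟ · ♟ ♟ ♟ ♟ ♟ ♟
· ♟ · · · · · ·
· · · · · · · ·
· · · · · · · ♙
♙ · · · · · · ·
· ♙ ♙ ♙ ♙ ♙ ♙ ·
♖ ♘ ♗ ♕ ♔ ♗ ♘ ♖


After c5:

♜ ♞ ♝ ♛ ♚ ♝ ♞ ♜
♟ · · ♟ ♟ ♟ ♟ ♟
· ♟ · · · · · ·
· · ♟ · · · · ·
· · · · · · · ♙
♙ · · · · · · ·
· ♙ ♙ ♙ ♙ ♙ ♙ ·
♖ ♘ ♗ ♕ ♔ ♗ ♘ ♖


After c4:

♜ ♞ ♝ ♛ ♚ ♝ ♞ ♜
♟ · · ♟ ♟ ♟ ♟ ♟
· ♟ · · · · · ·
· · ♟ · · · · ·
· · ♙ · · · · ♙
♙ · · · · · · ·
· ♙ · ♙ ♙ ♙ ♙ ·
♖ ♘ ♗ ♕ ♔ ♗ ♘ ♖


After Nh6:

♜ ♞ ♝ ♛ ♚ ♝ · ♜
♟ · · ♟ ♟ ♟ ♟ ♟
· ♟ · · · · · ♞
· · ♟ · · · · ·
· · ♙ · · · · ♙
♙ · · · · · · ·
· ♙ · ♙ ♙ ♙ ♙ ·
♖ ♘ ♗ ♕ ♔ ♗ ♘ ♖


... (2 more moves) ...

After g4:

♜ ♞ ♝ ♛ ♚ ♝ · ♜
♟ · · ♟ ♟ ♟ ♟ ♟
· ♟ · · · · · ·
· · ♟ · · ♞ · ·
· · ♙ · · · ♙ ♙
♙ · · · · · · ·
♖ ♙ · ♙ ♙ ♙ · ·
· ♘ ♗ ♕ ♔ ♗ ♘ ♖


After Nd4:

♜ ♞ ♝ ♛ ♚ ♝ · ♜
♟ · · ♟ ♟ ♟ ♟ ♟
· ♟ · · · · · ·
· · ♟ · · · · ·
· · ♙ ♞ · · ♙ ♙
♙ · · · · · · ·
♖ ♙ · ♙ ♙ ♙ · ·
· ♘ ♗ ♕ ♔ ♗ ♘ ♖



  a b c d e f g h
  ─────────────────
8│♜ ♞ ♝ ♛ ♚ ♝ · ♜│8
7│♟ · · ♟ ♟ ♟ ♟ ♟│7
6│· ♟ · · · · · ·│6
5│· · ♟ · · · · ·│5
4│· · ♙ ♞ · · ♙ ♙│4
3│♙ · · · · · · ·│3
2│♖ ♙ · ♙ ♙ ♙ · ·│2
1│· ♘ ♗ ♕ ♔ ♗ ♘ ♖│1
  ─────────────────
  a b c d e f g h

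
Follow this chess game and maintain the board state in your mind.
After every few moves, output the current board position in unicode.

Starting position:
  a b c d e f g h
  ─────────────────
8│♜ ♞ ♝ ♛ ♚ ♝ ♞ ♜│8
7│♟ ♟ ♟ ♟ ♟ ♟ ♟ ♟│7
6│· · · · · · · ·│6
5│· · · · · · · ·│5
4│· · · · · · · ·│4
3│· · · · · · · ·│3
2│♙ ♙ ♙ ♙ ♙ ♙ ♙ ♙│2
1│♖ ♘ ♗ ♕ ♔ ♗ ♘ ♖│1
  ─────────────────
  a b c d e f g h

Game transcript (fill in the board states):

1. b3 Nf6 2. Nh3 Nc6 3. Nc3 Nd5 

  a b c d e f g h
  ─────────────────
8│♜ · ♝ ♛ ♚ ♝ · ♜│8
7│♟ ♟ ♟ ♟ ♟ ♟ ♟ ♟│7
6│· · ♞ · · · · ·│6
5│· · · ♞ · · · ·│5
4│· · · · · · · ·│4
3│· ♙ ♘ · · · · ♘│3
2│♙ · ♙ ♙ ♙ ♙ ♙ ♙│2
1│♖ · ♗ ♕ ♔ ♗ · ♖│1
  ─────────────────
  a b c d e f g h

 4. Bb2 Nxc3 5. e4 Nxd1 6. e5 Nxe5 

  a b c d e f g h
  ─────────────────
8│♜ · ♝ ♛ ♚ ♝ · ♜│8
7│♟ ♟ ♟ ♟ ♟ ♟ ♟ ♟│7
6│· · · · · · · ·│6
5│· · · · ♞ · · ·│5
4│· · · · · · · ·│4
3│· ♙ · · · · · ♘│3
2│♙ ♗ ♙ ♙ · ♙ ♙ ♙│2
1│♖ · · ♞ ♔ ♗ · ♖│1
  ─────────────────
  a b c d e f g h

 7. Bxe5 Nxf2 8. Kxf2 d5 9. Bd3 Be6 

  a b c d e f g h
  ─────────────────
8│♜ · · ♛ ♚ ♝ · ♜│8
7│♟ ♟ ♟ · ♟ ♟ ♟ ♟│7
6│· · · · ♝ · · ·│6
5│· · · ♟ ♗ · · ·│5
4│· · · · · · · ·│4
3│· ♙ · ♗ · · · ♘│3
2│♙ · ♙ ♙ · ♔ ♙ ♙│2
1│♖ · · · · · · ♖│1
  ─────────────────
  a b c d e f g h

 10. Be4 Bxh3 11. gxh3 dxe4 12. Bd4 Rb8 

  a b c d e f g h
  ─────────────────
8│· ♜ · ♛ ♚ ♝ · ♜│8
7│♟ ♟ ♟ · ♟ ♟ ♟ ♟│7
6│· · · · · · · ·│6
5│· · · · · · · ·│5
4│· · · ♗ ♟ · · ·│4
3│· ♙ · · · · · ♙│3
2│♙ · ♙ ♙ · ♔ · ♙│2
1│♖ · · · · · · ♖│1
  ─────────────────
  a b c d e f g h

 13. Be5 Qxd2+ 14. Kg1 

  a b c d e f g h
  ─────────────────
8│· ♜ · · ♚ ♝ · ♜│8
7│♟ ♟ ♟ · ♟ ♟ ♟ ♟│7
6│· · · · · · · ·│6
5│· · · · ♗ · · ·│5
4│· · · · ♟ · · ·│4
3│· ♙ · · · · · ♙│3
2│♙ · ♙ ♛ · · · ♙│2
1│♖ · · · · · ♔ ♖│1
  ─────────────────
  a b c d e f g h
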